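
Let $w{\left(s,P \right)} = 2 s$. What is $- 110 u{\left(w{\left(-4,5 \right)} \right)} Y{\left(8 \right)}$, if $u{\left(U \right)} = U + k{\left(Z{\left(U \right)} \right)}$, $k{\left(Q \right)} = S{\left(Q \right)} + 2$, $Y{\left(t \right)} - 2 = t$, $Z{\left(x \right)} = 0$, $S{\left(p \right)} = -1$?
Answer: $7700$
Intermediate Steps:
$Y{\left(t \right)} = 2 + t$
$k{\left(Q \right)} = 1$ ($k{\left(Q \right)} = -1 + 2 = 1$)
$u{\left(U \right)} = 1 + U$ ($u{\left(U \right)} = U + 1 = 1 + U$)
$- 110 u{\left(w{\left(-4,5 \right)} \right)} Y{\left(8 \right)} = - 110 \left(1 + 2 \left(-4\right)\right) \left(2 + 8\right) = - 110 \left(1 - 8\right) 10 = \left(-110\right) \left(-7\right) 10 = 770 \cdot 10 = 7700$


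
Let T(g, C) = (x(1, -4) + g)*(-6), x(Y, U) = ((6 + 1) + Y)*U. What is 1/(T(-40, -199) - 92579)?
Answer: -1/92147 ≈ -1.0852e-5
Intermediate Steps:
x(Y, U) = U*(7 + Y) (x(Y, U) = (7 + Y)*U = U*(7 + Y))
T(g, C) = 192 - 6*g (T(g, C) = (-4*(7 + 1) + g)*(-6) = (-4*8 + g)*(-6) = (-32 + g)*(-6) = 192 - 6*g)
1/(T(-40, -199) - 92579) = 1/((192 - 6*(-40)) - 92579) = 1/((192 + 240) - 92579) = 1/(432 - 92579) = 1/(-92147) = -1/92147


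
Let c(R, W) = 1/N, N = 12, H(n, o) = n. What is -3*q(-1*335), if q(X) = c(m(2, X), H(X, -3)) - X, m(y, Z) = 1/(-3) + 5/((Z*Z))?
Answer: -4021/4 ≈ -1005.3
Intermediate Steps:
m(y, Z) = -1/3 + 5/Z**2 (m(y, Z) = 1*(-1/3) + 5/(Z**2) = -1/3 + 5/Z**2)
c(R, W) = 1/12
q(X) = 1/12 - X
-3*q(-1*335) = -3*(1/12 - (-1)*335) = -3*(1/12 - 1*(-335)) = -3*(1/12 + 335) = -3*4021/12 = -4021/4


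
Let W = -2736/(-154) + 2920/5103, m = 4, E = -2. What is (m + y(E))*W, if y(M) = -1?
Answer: 147056/2673 ≈ 55.015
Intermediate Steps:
W = 147056/8019 (W = -2736*(-1/154) + 2920*(1/5103) = 1368/77 + 2920/5103 = 147056/8019 ≈ 18.338)
(m + y(E))*W = (4 - 1)*(147056/8019) = 3*(147056/8019) = 147056/2673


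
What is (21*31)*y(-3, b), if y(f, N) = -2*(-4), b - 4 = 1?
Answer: 5208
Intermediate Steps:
b = 5 (b = 4 + 1 = 5)
y(f, N) = 8
(21*31)*y(-3, b) = (21*31)*8 = 651*8 = 5208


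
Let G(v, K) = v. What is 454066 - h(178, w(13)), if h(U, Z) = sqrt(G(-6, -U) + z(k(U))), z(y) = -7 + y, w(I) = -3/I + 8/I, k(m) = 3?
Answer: 454066 - I*sqrt(10) ≈ 4.5407e+5 - 3.1623*I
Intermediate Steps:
w(I) = 5/I
h(U, Z) = I*sqrt(10) (h(U, Z) = sqrt(-6 + (-7 + 3)) = sqrt(-6 - 4) = sqrt(-10) = I*sqrt(10))
454066 - h(178, w(13)) = 454066 - I*sqrt(10)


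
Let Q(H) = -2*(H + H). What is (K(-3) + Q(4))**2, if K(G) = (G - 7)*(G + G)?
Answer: 1936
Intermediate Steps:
Q(H) = -4*H
K(G) = 2*G*(-7 + G) (K(G) = (-7 + G)*(2*G) = 2*G*(-7 + G))
(K(-3) + Q(4))**2 = (2*(-3)*(-7 - 3) - 4*4)**2 = (2*(-3)*(-10) - 16)**2 = (60 - 16)**2 = 44**2 = 1936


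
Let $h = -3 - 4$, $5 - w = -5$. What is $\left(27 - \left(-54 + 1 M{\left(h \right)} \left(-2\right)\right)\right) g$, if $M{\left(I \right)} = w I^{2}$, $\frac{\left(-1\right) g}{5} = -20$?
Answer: $106100$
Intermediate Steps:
$w = 10$ ($w = 5 - -5 = 5 + 5 = 10$)
$h = -7$
$g = 100$ ($g = \left(-5\right) \left(-20\right) = 100$)
$M{\left(I \right)} = 10 I^{2}$
$\left(27 - \left(-54 + 1 M{\left(h \right)} \left(-2\right)\right)\right) g = \left(27 - \left(-54 + 1 \cdot 10 \left(-7\right)^{2} \left(-2\right)\right)\right) 100 = \left(27 - \left(-54 + 1 \cdot 10 \cdot 49 \left(-2\right)\right)\right) 100 = \left(27 - \left(-54 + 1 \cdot 490 \left(-2\right)\right)\right) 100 = \left(27 - \left(-54 + 490 \left(-2\right)\right)\right) 100 = \left(27 + \left(54 - -980\right)\right) 100 = \left(27 + \left(54 + 980\right)\right) 100 = \left(27 + 1034\right) 100 = 1061 \cdot 100 = 106100$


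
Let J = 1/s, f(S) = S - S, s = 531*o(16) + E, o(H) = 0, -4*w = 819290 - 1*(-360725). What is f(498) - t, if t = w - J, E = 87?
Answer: 102661309/348 ≈ 2.9500e+5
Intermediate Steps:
w = -1180015/4 (w = -(819290 - 1*(-360725))/4 = -(819290 + 360725)/4 = -¼*1180015 = -1180015/4 ≈ -2.9500e+5)
s = 87 (s = 531*0 + 87 = 0 + 87 = 87)
f(S) = 0
J = 1/87 ≈ 0.011494
t = -102661309/348 (t = -1180015/4 - 1*1/87 = -1180015/4 - 1/87 = -102661309/348 ≈ -2.9500e+5)
f(498) - t = 0 - 1*(-102661309/348) = 0 + 102661309/348 = 102661309/348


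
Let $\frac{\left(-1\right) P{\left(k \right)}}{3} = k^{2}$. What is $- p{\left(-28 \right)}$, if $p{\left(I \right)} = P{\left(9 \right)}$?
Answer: $243$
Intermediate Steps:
$P{\left(k \right)} = - 3 k^{2}$
$p{\left(I \right)} = -243$ ($p{\left(I \right)} = - 3 \cdot 9^{2} = \left(-3\right) 81 = -243$)
$- p{\left(-28 \right)} = \left(-1\right) \left(-243\right) = 243$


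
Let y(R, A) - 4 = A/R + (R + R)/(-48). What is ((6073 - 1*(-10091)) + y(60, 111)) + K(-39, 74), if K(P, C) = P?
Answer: 322567/20 ≈ 16128.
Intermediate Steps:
y(R, A) = 4 - R/24 + A/R (y(R, A) = 4 + (A/R + (R + R)/(-48)) = 4 + (A/R + (2*R)*(-1/48)) = 4 + (A/R - R/24) = 4 + (-R/24 + A/R) = 4 - R/24 + A/R)
((6073 - 1*(-10091)) + y(60, 111)) + K(-39, 74) = ((6073 - 1*(-10091)) + (4 - 1/24*60 + 111/60)) - 39 = ((6073 + 10091) + (4 - 5/2 + 111*(1/60))) - 39 = (16164 + (4 - 5/2 + 37/20)) - 39 = (16164 + 67/20) - 39 = 323347/20 - 39 = 322567/20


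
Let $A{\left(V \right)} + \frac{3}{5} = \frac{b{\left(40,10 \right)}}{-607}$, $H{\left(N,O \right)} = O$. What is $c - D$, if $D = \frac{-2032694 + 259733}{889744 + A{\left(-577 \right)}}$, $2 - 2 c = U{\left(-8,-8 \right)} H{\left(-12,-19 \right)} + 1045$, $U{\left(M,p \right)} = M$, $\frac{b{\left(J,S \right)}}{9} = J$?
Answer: $- \frac{3216179582435}{5400738838} \approx -595.51$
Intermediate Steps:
$b{\left(J,S \right)} = 9 J$
$A{\left(V \right)} = - \frac{3621}{3035}$ ($A{\left(V \right)} = - \frac{3}{5} + \frac{9 \cdot 40}{-607} = - \frac{3}{5} + 360 \left(- \frac{1}{607}\right) = - \frac{3}{5} - \frac{360}{607} = - \frac{3621}{3035}$)
$c = - \frac{1195}{2}$ ($c = 1 - \frac{\left(-8\right) \left(-19\right) + 1045}{2} = 1 - \frac{152 + 1045}{2} = 1 - \frac{1197}{2} = - \frac{1195}{2} \approx -597.5$)
$D = - \frac{5380936635}{2700369419}$ ($D = \frac{-2032694 + 259733}{889744 - \frac{3621}{3035}} = - \frac{1772961}{\frac{2700369419}{3035}} = \left(-1772961\right) \frac{3035}{2700369419} = - \frac{5380936635}{2700369419} \approx -1.9927$)
$c - D = - \frac{1195}{2} - - \frac{5380936635}{2700369419} = - \frac{1195}{2} + \frac{5380936635}{2700369419} = - \frac{3216179582435}{5400738838}$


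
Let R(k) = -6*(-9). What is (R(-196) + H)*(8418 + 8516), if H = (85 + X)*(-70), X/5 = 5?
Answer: -129477364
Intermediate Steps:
X = 25 (X = 5*5 = 25)
R(k) = 54
H = -7700 (H = (85 + 25)*(-70) = 110*(-70) = -7700)
(R(-196) + H)*(8418 + 8516) = (54 - 7700)*(8418 + 8516) = -7646*16934 = -129477364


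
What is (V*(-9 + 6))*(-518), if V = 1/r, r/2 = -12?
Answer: -259/4 ≈ -64.750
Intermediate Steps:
r = -24 (r = 2*(-12) = -24)
V = -1/24 (V = 1/(-24) = -1/24 ≈ -0.041667)
(V*(-9 + 6))*(-518) = -(-9 + 6)/24*(-518) = -1/24*(-3)*(-518) = (1/8)*(-518) = -259/4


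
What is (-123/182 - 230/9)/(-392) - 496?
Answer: -318436649/642096 ≈ -495.93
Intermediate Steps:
(-123/182 - 230/9)/(-392) - 496 = (-123*1/182 - 230*⅑)*(-1/392) - 496 = (-123/182 - 230/9)*(-1/392) - 496 = -42967/1638*(-1/392) - 496 = 42967/642096 - 496 = -318436649/642096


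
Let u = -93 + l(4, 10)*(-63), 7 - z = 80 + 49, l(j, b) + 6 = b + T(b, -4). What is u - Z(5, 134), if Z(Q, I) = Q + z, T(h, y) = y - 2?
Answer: 150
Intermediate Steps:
T(h, y) = -2 + y
l(j, b) = -12 + b (l(j, b) = -6 + (b + (-2 - 4)) = -6 + (b - 6) = -6 + (-6 + b) = -12 + b)
z = -122 (z = 7 - (80 + 49) = 7 - 1*129 = 7 - 129 = -122)
Z(Q, I) = -122 + Q (Z(Q, I) = Q - 122 = -122 + Q)
u = 33 (u = -93 + (-12 + 10)*(-63) = -93 - 2*(-63) = -93 + 126 = 33)
u - Z(5, 134) = 33 - (-122 + 5) = 33 - 1*(-117) = 33 + 117 = 150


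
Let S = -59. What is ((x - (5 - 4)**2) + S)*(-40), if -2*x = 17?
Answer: 2740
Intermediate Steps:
x = -17/2 (x = -1/2*17 = -17/2 ≈ -8.5000)
((x - (5 - 4)**2) + S)*(-40) = ((-17/2 - (5 - 4)**2) - 59)*(-40) = ((-17/2 - 1*1**2) - 59)*(-40) = ((-17/2 - 1*1) - 59)*(-40) = ((-17/2 - 1) - 59)*(-40) = (-19/2 - 59)*(-40) = -137/2*(-40) = 2740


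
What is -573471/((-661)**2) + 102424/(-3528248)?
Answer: -258512388164/192695705551 ≈ -1.3416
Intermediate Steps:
-573471/((-661)**2) + 102424/(-3528248) = -573471/436921 + 102424*(-1/3528248) = -573471*1/436921 - 12803/441031 = -573471/436921 - 12803/441031 = -258512388164/192695705551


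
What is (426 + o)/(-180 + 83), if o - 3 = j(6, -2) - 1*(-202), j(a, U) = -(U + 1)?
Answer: -632/97 ≈ -6.5155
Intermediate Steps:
j(a, U) = -1 - U (j(a, U) = -(1 + U) = -1 - U)
o = 206 (o = 3 + ((-1 - 1*(-2)) - 1*(-202)) = 3 + ((-1 + 2) + 202) = 3 + (1 + 202) = 3 + 203 = 206)
(426 + o)/(-180 + 83) = (426 + 206)/(-180 + 83) = 632/(-97) = 632*(-1/97) = -632/97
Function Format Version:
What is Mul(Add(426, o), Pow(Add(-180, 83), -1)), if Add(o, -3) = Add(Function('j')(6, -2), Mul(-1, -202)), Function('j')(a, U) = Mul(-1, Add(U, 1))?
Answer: Rational(-632, 97) ≈ -6.5155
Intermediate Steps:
Function('j')(a, U) = Add(-1, Mul(-1, U)) (Function('j')(a, U) = Mul(-1, Add(1, U)) = Add(-1, Mul(-1, U)))
o = 206 (o = Add(3, Add(Add(-1, Mul(-1, -2)), Mul(-1, -202))) = Add(3, Add(Add(-1, 2), 202)) = Add(3, Add(1, 202)) = Add(3, 203) = 206)
Mul(Add(426, o), Pow(Add(-180, 83), -1)) = Mul(Add(426, 206), Pow(Add(-180, 83), -1)) = Mul(632, Pow(-97, -1)) = Mul(632, Rational(-1, 97)) = Rational(-632, 97)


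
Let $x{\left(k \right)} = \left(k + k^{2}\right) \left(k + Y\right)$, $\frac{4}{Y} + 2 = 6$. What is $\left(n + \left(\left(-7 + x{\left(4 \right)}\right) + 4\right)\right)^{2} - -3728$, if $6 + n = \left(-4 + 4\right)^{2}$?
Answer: $12009$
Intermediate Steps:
$Y = 1$ ($Y = \frac{4}{-2 + 6} = \frac{4}{4} = 4 \cdot \frac{1}{4} = 1$)
$x{\left(k \right)} = \left(1 + k\right) \left(k + k^{2}\right)$ ($x{\left(k \right)} = \left(k + k^{2}\right) \left(k + 1\right) = \left(k + k^{2}\right) \left(1 + k\right) = \left(1 + k\right) \left(k + k^{2}\right)$)
$n = -6$ ($n = -6 + \left(-4 + 4\right)^{2} = -6 + 0^{2} = -6 + 0 = -6$)
$\left(n + \left(\left(-7 + x{\left(4 \right)}\right) + 4\right)\right)^{2} - -3728 = \left(-6 + \left(\left(-7 + 4 \left(1 + 4^{2} + 2 \cdot 4\right)\right) + 4\right)\right)^{2} - -3728 = \left(-6 + \left(\left(-7 + 4 \left(1 + 16 + 8\right)\right) + 4\right)\right)^{2} + 3728 = \left(-6 + \left(\left(-7 + 4 \cdot 25\right) + 4\right)\right)^{2} + 3728 = \left(-6 + \left(\left(-7 + 100\right) + 4\right)\right)^{2} + 3728 = \left(-6 + \left(93 + 4\right)\right)^{2} + 3728 = \left(-6 + 97\right)^{2} + 3728 = 91^{2} + 3728 = 8281 + 3728 = 12009$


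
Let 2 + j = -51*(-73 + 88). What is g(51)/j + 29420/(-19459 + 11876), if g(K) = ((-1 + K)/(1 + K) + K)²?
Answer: -29094533823/3931724836 ≈ -7.3999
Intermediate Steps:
j = -767 (j = -2 - 51*(-73 + 88) = -2 - 51*15 = -2 - 765 = -767)
g(K) = (K + (-1 + K)/(1 + K))² (g(K) = ((-1 + K)/(1 + K) + K)² = (K + (-1 + K)/(1 + K))²)
g(51)/j + 29420/(-19459 + 11876) = ((-1 + 51² + 2*51)²/(1 + 51)²)/(-767) + 29420/(-19459 + 11876) = ((-1 + 2601 + 102)²/52²)*(-1/767) + 29420/(-7583) = ((1/2704)*2702²)*(-1/767) + 29420*(-1/7583) = ((1/2704)*7300804)*(-1/767) - 29420/7583 = (1825201/676)*(-1/767) - 29420/7583 = -1825201/518492 - 29420/7583 = -29094533823/3931724836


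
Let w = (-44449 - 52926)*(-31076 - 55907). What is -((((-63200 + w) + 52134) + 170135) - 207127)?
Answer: -8469921567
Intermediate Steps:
w = 8469969625 (w = -97375*(-86983) = 8469969625)
-((((-63200 + w) + 52134) + 170135) - 207127) = -((((-63200 + 8469969625) + 52134) + 170135) - 207127) = -(((8469906425 + 52134) + 170135) - 207127) = -((8469958559 + 170135) - 207127) = -(8470128694 - 207127) = -1*8469921567 = -8469921567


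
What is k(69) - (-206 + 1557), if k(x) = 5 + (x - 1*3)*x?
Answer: 3208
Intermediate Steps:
k(x) = 5 + x*(-3 + x) (k(x) = 5 + (x - 3)*x = 5 + (-3 + x)*x = 5 + x*(-3 + x))
k(69) - (-206 + 1557) = (5 + 69² - 3*69) - (-206 + 1557) = (5 + 4761 - 207) - 1*1351 = 4559 - 1351 = 3208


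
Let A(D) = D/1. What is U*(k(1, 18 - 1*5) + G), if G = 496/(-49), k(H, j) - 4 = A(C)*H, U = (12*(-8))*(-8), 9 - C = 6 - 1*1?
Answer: -79872/49 ≈ -1630.0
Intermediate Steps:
C = 4 (C = 9 - (6 - 1*1) = 9 - (6 - 1) = 9 - 1*5 = 9 - 5 = 4)
U = 768 (U = -96*(-8) = 768)
A(D) = D (A(D) = D*1 = D)
k(H, j) = 4 + 4*H
G = -496/49 (G = 496*(-1/49) = -496/49 ≈ -10.122)
U*(k(1, 18 - 1*5) + G) = 768*((4 + 4*1) - 496/49) = 768*((4 + 4) - 496/49) = 768*(8 - 496/49) = 768*(-104/49) = -79872/49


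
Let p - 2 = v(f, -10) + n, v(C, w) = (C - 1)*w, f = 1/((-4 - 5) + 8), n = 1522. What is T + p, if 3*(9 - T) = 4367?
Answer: 292/3 ≈ 97.333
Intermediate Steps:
f = -1 (f = 1/(-9 + 8) = 1/(-1) = -1)
T = -4340/3 (T = 9 - ⅓*4367 = 9 - 4367/3 = -4340/3 ≈ -1446.7)
v(C, w) = w*(-1 + C) (v(C, w) = (-1 + C)*w = w*(-1 + C))
p = 1544 (p = 2 + (-10*(-1 - 1) + 1522) = 2 + (-10*(-2) + 1522) = 2 + (20 + 1522) = 2 + 1542 = 1544)
T + p = -4340/3 + 1544 = 292/3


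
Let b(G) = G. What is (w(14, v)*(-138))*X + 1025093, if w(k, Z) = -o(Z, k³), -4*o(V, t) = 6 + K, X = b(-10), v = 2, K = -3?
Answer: 1026128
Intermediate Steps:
X = -10
o(V, t) = -¾ (o(V, t) = -(6 - 3)/4 = -¼*3 = -¾)
w(k, Z) = ¾ (w(k, Z) = -1*(-¾) = ¾)
(w(14, v)*(-138))*X + 1025093 = ((¾)*(-138))*(-10) + 1025093 = -207/2*(-10) + 1025093 = 1035 + 1025093 = 1026128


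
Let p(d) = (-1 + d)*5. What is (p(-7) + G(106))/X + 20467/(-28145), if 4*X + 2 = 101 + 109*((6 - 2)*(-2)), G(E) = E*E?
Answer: -1276266671/21756085 ≈ -58.663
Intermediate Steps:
G(E) = E**2
p(d) = -5 + 5*d
X = -773/4 (X = -1/2 + (101 + 109*((6 - 2)*(-2)))/4 = -1/2 + (101 + 109*(4*(-2)))/4 = -1/2 + (101 + 109*(-8))/4 = -1/2 + (101 - 872)/4 = -1/2 + (1/4)*(-771) = -1/2 - 771/4 = -773/4 ≈ -193.25)
(p(-7) + G(106))/X + 20467/(-28145) = ((-5 + 5*(-7)) + 106**2)/(-773/4) + 20467/(-28145) = ((-5 - 35) + 11236)*(-4/773) + 20467*(-1/28145) = (-40 + 11236)*(-4/773) - 20467/28145 = 11196*(-4/773) - 20467/28145 = -44784/773 - 20467/28145 = -1276266671/21756085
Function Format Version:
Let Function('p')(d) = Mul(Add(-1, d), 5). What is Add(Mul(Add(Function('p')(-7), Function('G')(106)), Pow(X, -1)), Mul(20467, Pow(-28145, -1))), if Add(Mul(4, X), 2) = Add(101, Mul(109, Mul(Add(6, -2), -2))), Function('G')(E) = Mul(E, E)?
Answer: Rational(-1276266671, 21756085) ≈ -58.663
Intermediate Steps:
Function('G')(E) = Pow(E, 2)
Function('p')(d) = Add(-5, Mul(5, d))
X = Rational(-773, 4) (X = Add(Rational(-1, 2), Mul(Rational(1, 4), Add(101, Mul(109, Mul(Add(6, -2), -2))))) = Add(Rational(-1, 2), Mul(Rational(1, 4), Add(101, Mul(109, Mul(4, -2))))) = Add(Rational(-1, 2), Mul(Rational(1, 4), Add(101, Mul(109, -8)))) = Add(Rational(-1, 2), Mul(Rational(1, 4), Add(101, -872))) = Add(Rational(-1, 2), Mul(Rational(1, 4), -771)) = Add(Rational(-1, 2), Rational(-771, 4)) = Rational(-773, 4) ≈ -193.25)
Add(Mul(Add(Function('p')(-7), Function('G')(106)), Pow(X, -1)), Mul(20467, Pow(-28145, -1))) = Add(Mul(Add(Add(-5, Mul(5, -7)), Pow(106, 2)), Pow(Rational(-773, 4), -1)), Mul(20467, Pow(-28145, -1))) = Add(Mul(Add(Add(-5, -35), 11236), Rational(-4, 773)), Mul(20467, Rational(-1, 28145))) = Add(Mul(Add(-40, 11236), Rational(-4, 773)), Rational(-20467, 28145)) = Add(Mul(11196, Rational(-4, 773)), Rational(-20467, 28145)) = Add(Rational(-44784, 773), Rational(-20467, 28145)) = Rational(-1276266671, 21756085)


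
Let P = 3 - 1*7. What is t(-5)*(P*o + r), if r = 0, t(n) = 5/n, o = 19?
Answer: 76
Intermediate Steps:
P = -4 (P = 3 - 7 = -4)
t(-5)*(P*o + r) = (5/(-5))*(-4*19 + 0) = (5*(-⅕))*(-76 + 0) = -1*(-76) = 76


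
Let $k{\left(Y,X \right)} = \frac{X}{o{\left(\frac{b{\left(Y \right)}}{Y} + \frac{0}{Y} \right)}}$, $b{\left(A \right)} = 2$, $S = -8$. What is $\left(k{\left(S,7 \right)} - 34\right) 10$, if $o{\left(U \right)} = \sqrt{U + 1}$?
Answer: $-340 + \frac{140 \sqrt{3}}{3} \approx -259.17$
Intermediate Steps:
$o{\left(U \right)} = \sqrt{1 + U}$
$k{\left(Y,X \right)} = \frac{X}{\sqrt{1 + \frac{2}{Y}}}$ ($k{\left(Y,X \right)} = \frac{X}{\sqrt{1 + \left(\frac{2}{Y} + \frac{0}{Y}\right)}} = \frac{X}{\sqrt{1 + \left(\frac{2}{Y} + 0\right)}} = \frac{X}{\sqrt{1 + \frac{2}{Y}}}$)
$\left(k{\left(S,7 \right)} - 34\right) 10 = \left(\frac{7}{\sqrt{6} \sqrt{- \frac{1}{-8}}} - 34\right) 10 = \left(\frac{7}{\frac{1}{2} \sqrt{3}} - 34\right) 10 = \left(7 \frac{2 \sqrt{3}}{3} - 34\right) 10 = \left(\frac{14 \sqrt{3}}{3} - 34\right) 10 = \left(-34 + \frac{14 \sqrt{3}}{3}\right) 10 = -340 + \frac{140 \sqrt{3}}{3}$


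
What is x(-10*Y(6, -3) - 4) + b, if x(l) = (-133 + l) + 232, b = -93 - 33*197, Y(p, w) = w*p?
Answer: -6319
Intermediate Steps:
Y(p, w) = p*w
b = -6594 (b = -93 - 6501 = -6594)
x(l) = 99 + l
x(-10*Y(6, -3) - 4) + b = (99 + (-60*(-3) - 4)) - 6594 = (99 + (-10*(-18) - 4)) - 6594 = (99 + (180 - 4)) - 6594 = (99 + 176) - 6594 = 275 - 6594 = -6319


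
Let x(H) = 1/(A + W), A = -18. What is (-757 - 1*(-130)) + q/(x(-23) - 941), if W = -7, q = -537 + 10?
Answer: -14737627/23526 ≈ -626.44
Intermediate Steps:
q = -527
x(H) = -1/25 (x(H) = 1/(-18 - 7) = 1/(-25) = -1/25)
(-757 - 1*(-130)) + q/(x(-23) - 941) = (-757 - 1*(-130)) - 527/(-1/25 - 941) = (-757 + 130) - 527/(-23526/25) = -627 - 527*(-25/23526) = -627 + 13175/23526 = -14737627/23526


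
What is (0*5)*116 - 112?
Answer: -112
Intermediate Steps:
(0*5)*116 - 112 = 0*116 - 112 = 0 - 112 = -112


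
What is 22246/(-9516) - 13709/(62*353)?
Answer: -77166350/26033397 ≈ -2.9641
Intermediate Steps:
22246/(-9516) - 13709/(62*353) = 22246*(-1/9516) - 13709/21886 = -11123/4758 - 13709*1/21886 = -11123/4758 - 13709/21886 = -77166350/26033397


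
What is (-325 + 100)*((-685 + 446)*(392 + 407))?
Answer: 42966225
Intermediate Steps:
(-325 + 100)*((-685 + 446)*(392 + 407)) = -(-53775)*799 = -225*(-190961) = 42966225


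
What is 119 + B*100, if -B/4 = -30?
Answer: 12119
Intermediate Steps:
B = 120 (B = -4*(-30) = 120)
119 + B*100 = 119 + 120*100 = 119 + 12000 = 12119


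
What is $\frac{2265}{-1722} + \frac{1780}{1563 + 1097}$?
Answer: $- \frac{7047}{10906} \approx -0.64616$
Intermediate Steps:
$\frac{2265}{-1722} + \frac{1780}{1563 + 1097} = 2265 \left(- \frac{1}{1722}\right) + \frac{1780}{2660} = - \frac{755}{574} + 1780 \cdot \frac{1}{2660} = - \frac{755}{574} + \frac{89}{133} = - \frac{7047}{10906}$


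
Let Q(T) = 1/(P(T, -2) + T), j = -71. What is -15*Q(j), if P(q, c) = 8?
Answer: 5/21 ≈ 0.23810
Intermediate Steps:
Q(T) = 1/(8 + T)
-15*Q(j) = -15/(8 - 71) = -15/(-63) = -15*(-1/63) = 5/21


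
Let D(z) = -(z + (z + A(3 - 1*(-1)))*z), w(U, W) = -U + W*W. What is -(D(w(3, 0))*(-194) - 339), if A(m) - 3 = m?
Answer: 3249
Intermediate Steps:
A(m) = 3 + m
w(U, W) = W**2 - U (w(U, W) = -U + W**2 = W**2 - U)
D(z) = -z - z*(7 + z) (D(z) = -(z + (z + (3 + (3 - 1*(-1))))*z) = -(z + (z + (3 + (3 + 1)))*z) = -(z + (z + (3 + 4))*z) = -(z + (z + 7)*z) = -(z + (7 + z)*z) = -(z + z*(7 + z)) = -z - z*(7 + z))
-(D(w(3, 0))*(-194) - 339) = -(-(0**2 - 1*3)*(8 + (0**2 - 1*3))*(-194) - 339) = -(-(0 - 3)*(8 + (0 - 3))*(-194) - 339) = -(-1*(-3)*(8 - 3)*(-194) - 339) = -(-1*(-3)*5*(-194) - 339) = -(15*(-194) - 339) = -(-2910 - 339) = -1*(-3249) = 3249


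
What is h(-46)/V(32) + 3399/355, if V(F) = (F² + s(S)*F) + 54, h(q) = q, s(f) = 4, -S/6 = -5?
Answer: 2041432/214065 ≈ 9.5365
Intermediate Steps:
S = 30 (S = -6*(-5) = 30)
V(F) = 54 + F² + 4*F (V(F) = (F² + 4*F) + 54 = 54 + F² + 4*F)
h(-46)/V(32) + 3399/355 = -46/(54 + 32² + 4*32) + 3399/355 = -46/(54 + 1024 + 128) + 3399*(1/355) = -46/1206 + 3399/355 = -46*1/1206 + 3399/355 = -23/603 + 3399/355 = 2041432/214065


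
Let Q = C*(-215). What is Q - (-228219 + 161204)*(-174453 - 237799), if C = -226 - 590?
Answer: -27626892340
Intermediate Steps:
C = -816
Q = 175440 (Q = -816*(-215) = 175440)
Q - (-228219 + 161204)*(-174453 - 237799) = 175440 - (-228219 + 161204)*(-174453 - 237799) = 175440 - (-67015)*(-412252) = 175440 - 1*27627067780 = 175440 - 27627067780 = -27626892340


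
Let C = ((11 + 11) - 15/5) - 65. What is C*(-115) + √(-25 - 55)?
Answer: 5290 + 4*I*√5 ≈ 5290.0 + 8.9443*I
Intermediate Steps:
C = -46 (C = (22 - 15*⅕) - 65 = (22 - 3) - 65 = 19 - 65 = -46)
C*(-115) + √(-25 - 55) = -46*(-115) + √(-25 - 55) = 5290 + √(-80) = 5290 + 4*I*√5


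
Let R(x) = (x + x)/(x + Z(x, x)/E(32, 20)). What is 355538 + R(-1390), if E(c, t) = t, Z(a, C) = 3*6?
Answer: 4938806158/13891 ≈ 3.5554e+5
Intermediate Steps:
Z(a, C) = 18
R(x) = 2*x/(9/10 + x) (R(x) = (x + x)/(x + 18/20) = (2*x)/(x + 18*(1/20)) = (2*x)/(x + 9/10) = (2*x)/(9/10 + x) = 2*x/(9/10 + x))
355538 + R(-1390) = 355538 + 20*(-1390)/(9 + 10*(-1390)) = 355538 + 20*(-1390)/(9 - 13900) = 355538 + 20*(-1390)/(-13891) = 355538 + 20*(-1390)*(-1/13891) = 355538 + 27800/13891 = 4938806158/13891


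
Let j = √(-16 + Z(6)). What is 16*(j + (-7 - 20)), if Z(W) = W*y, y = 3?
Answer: -432 + 16*√2 ≈ -409.37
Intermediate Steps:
Z(W) = 3*W (Z(W) = W*3 = 3*W)
j = √2 (j = √(-16 + 3*6) = √(-16 + 18) = √2 ≈ 1.4142)
16*(j + (-7 - 20)) = 16*(√2 + (-7 - 20)) = 16*(√2 - 27) = 16*(-27 + √2) = -432 + 16*√2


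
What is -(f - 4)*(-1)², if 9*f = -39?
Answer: 25/3 ≈ 8.3333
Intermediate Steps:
f = -13/3 (f = (⅑)*(-39) = -13/3 ≈ -4.3333)
-(f - 4)*(-1)² = -(-13/3 - 4)*(-1)² = -(-25)/3 = -1*(-25/3) = 25/3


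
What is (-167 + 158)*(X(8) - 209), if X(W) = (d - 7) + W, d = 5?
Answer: 1827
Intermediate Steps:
X(W) = -2 + W (X(W) = (5 - 7) + W = -2 + W)
(-167 + 158)*(X(8) - 209) = (-167 + 158)*((-2 + 8) - 209) = -9*(6 - 209) = -9*(-203) = 1827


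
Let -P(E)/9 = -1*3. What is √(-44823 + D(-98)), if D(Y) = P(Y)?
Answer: 2*I*√11199 ≈ 211.65*I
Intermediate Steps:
P(E) = 27 (P(E) = -(-9)*3 = -9*(-3) = 27)
D(Y) = 27
√(-44823 + D(-98)) = √(-44823 + 27) = √(-44796) = 2*I*√11199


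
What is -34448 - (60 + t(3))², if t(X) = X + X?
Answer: -38804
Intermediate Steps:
t(X) = 2*X
-34448 - (60 + t(3))² = -34448 - (60 + 2*3)² = -34448 - (60 + 6)² = -34448 - 1*66² = -34448 - 1*4356 = -34448 - 4356 = -38804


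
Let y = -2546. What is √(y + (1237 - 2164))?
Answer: I*√3473 ≈ 58.932*I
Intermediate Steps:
√(y + (1237 - 2164)) = √(-2546 + (1237 - 2164)) = √(-2546 - 927) = √(-3473) = I*√3473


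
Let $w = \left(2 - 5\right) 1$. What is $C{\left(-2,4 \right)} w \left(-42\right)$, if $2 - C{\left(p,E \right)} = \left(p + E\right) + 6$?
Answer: $-756$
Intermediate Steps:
$C{\left(p,E \right)} = -4 - E - p$ ($C{\left(p,E \right)} = 2 - \left(\left(p + E\right) + 6\right) = 2 - \left(\left(E + p\right) + 6\right) = 2 - \left(6 + E + p\right) = -4 - E - p$)
$w = -3$ ($w = \left(-3\right) 1 = -3$)
$C{\left(-2,4 \right)} w \left(-42\right) = \left(-4 - 4 - -2\right) \left(-3\right) \left(-42\right) = \left(-4 - 4 + 2\right) \left(-3\right) \left(-42\right) = \left(-6\right) \left(-3\right) \left(-42\right) = 18 \left(-42\right) = -756$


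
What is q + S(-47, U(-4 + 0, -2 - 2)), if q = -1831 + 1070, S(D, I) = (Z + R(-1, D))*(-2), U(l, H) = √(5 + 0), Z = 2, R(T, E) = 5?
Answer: -775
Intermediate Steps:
U(l, H) = √5
S(D, I) = -14 (S(D, I) = (2 + 5)*(-2) = 7*(-2) = -14)
q = -761
q + S(-47, U(-4 + 0, -2 - 2)) = -761 - 14 = -775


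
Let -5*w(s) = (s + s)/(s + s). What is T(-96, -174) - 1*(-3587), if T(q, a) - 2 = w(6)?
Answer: 17944/5 ≈ 3588.8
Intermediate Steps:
w(s) = -⅕ (w(s) = -(s + s)/(5*(s + s)) = -2*s/(5*(2*s)) = -2*s*1/(2*s)/5 = -⅕*1 = -⅕)
T(q, a) = 9/5 (T(q, a) = 2 - ⅕ = 9/5)
T(-96, -174) - 1*(-3587) = 9/5 - 1*(-3587) = 9/5 + 3587 = 17944/5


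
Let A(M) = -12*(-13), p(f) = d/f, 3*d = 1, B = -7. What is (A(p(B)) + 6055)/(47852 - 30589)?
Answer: 6211/17263 ≈ 0.35979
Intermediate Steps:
d = ⅓ (d = (⅓)*1 = ⅓ ≈ 0.33333)
p(f) = 1/(3*f)
A(M) = 156
(A(p(B)) + 6055)/(47852 - 30589) = (156 + 6055)/(47852 - 30589) = 6211/17263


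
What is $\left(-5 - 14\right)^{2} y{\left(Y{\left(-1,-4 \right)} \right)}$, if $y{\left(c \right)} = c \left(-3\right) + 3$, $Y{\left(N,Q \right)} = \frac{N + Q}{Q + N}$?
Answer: $0$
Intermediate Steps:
$Y{\left(N,Q \right)} = 1$ ($Y{\left(N,Q \right)} = \frac{N + Q}{N + Q} = 1$)
$y{\left(c \right)} = 3 - 3 c$ ($y{\left(c \right)} = - 3 c + 3 = 3 - 3 c$)
$\left(-5 - 14\right)^{2} y{\left(Y{\left(-1,-4 \right)} \right)} = \left(-5 - 14\right)^{2} \left(3 - 3\right) = \left(-19\right)^{2} \left(3 - 3\right) = 361 \cdot 0 = 0$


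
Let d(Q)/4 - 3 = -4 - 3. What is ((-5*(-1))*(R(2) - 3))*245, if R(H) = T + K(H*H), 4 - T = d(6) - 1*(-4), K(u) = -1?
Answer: 14700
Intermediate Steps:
d(Q) = -16 (d(Q) = 12 + 4*(-4 - 3) = 12 + 4*(-7) = 12 - 28 = -16)
T = 16 (T = 4 - (-16 - 1*(-4)) = 4 - (-16 + 4) = 4 - 1*(-12) = 4 + 12 = 16)
R(H) = 15 (R(H) = 16 - 1 = 15)
((-5*(-1))*(R(2) - 3))*245 = ((-5*(-1))*(15 - 3))*245 = (5*12)*245 = 60*245 = 14700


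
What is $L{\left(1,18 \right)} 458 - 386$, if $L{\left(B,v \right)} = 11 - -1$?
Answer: $5110$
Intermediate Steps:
$L{\left(B,v \right)} = 12$ ($L{\left(B,v \right)} = 11 + 1 = 12$)
$L{\left(1,18 \right)} 458 - 386 = 12 \cdot 458 - 386 = 5496 - 386 = 5110$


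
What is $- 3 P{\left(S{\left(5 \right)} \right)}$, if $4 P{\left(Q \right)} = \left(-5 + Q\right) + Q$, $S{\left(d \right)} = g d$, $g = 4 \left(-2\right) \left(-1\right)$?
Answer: $- \frac{225}{4} \approx -56.25$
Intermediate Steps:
$g = 8$ ($g = \left(-8\right) \left(-1\right) = 8$)
$S{\left(d \right)} = 8 d$
$P{\left(Q \right)} = - \frac{5}{4} + \frac{Q}{2}$ ($P{\left(Q \right)} = \frac{\left(-5 + Q\right) + Q}{4} = \frac{-5 + 2 Q}{4} = - \frac{5}{4} + \frac{Q}{2}$)
$- 3 P{\left(S{\left(5 \right)} \right)} = - 3 \left(- \frac{5}{4} + \frac{8 \cdot 5}{2}\right) = - 3 \left(- \frac{5}{4} + \frac{1}{2} \cdot 40\right) = - 3 \left(- \frac{5}{4} + 20\right) = \left(-3\right) \frac{75}{4} = - \frac{225}{4}$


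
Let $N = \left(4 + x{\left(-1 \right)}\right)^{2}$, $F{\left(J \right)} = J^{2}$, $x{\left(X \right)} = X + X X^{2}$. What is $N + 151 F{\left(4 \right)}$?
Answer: $2420$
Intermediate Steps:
$x{\left(X \right)} = X + X^{3}$
$N = 4$ ($N = \left(4 - \left(1 - \left(-1\right)^{3}\right)\right)^{2} = \left(4 - 2\right)^{2} = 2^{2} = 4$)
$N + 151 F{\left(4 \right)} = 4 + 151 \cdot 4^{2} = 4 + 151 \cdot 16 = 4 + 2416 = 2420$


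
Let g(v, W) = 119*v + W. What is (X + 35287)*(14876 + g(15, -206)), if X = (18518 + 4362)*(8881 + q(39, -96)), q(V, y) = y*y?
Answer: 6813927416385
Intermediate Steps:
q(V, y) = y²
X = 414059360 (X = (18518 + 4362)*(8881 + (-96)²) = 22880*(8881 + 9216) = 22880*18097 = 414059360)
g(v, W) = W + 119*v
(X + 35287)*(14876 + g(15, -206)) = (414059360 + 35287)*(14876 + (-206 + 119*15)) = 414094647*(14876 + (-206 + 1785)) = 414094647*(14876 + 1579) = 414094647*16455 = 6813927416385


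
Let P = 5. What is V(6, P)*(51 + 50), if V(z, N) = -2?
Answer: -202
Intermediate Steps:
V(6, P)*(51 + 50) = -2*(51 + 50) = -2*101 = -202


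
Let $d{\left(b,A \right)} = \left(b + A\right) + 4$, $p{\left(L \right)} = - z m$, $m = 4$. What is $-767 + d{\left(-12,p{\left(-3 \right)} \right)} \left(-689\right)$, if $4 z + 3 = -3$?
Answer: $611$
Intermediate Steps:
$z = - \frac{3}{2}$ ($z = - \frac{3}{4} + \frac{1}{4} \left(-3\right) = - \frac{3}{4} - \frac{3}{4} = - \frac{3}{2} \approx -1.5$)
$p{\left(L \right)} = 6$ ($p{\left(L \right)} = \left(-1\right) \left(- \frac{3}{2}\right) 4 = \frac{3}{2} \cdot 4 = 6$)
$d{\left(b,A \right)} = 4 + A + b$ ($d{\left(b,A \right)} = \left(A + b\right) + 4 = 4 + A + b$)
$-767 + d{\left(-12,p{\left(-3 \right)} \right)} \left(-689\right) = -767 + \left(4 + 6 - 12\right) \left(-689\right) = -767 - -1378 = -767 + 1378 = 611$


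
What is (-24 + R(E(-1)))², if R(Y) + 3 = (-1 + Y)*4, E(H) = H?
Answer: 1225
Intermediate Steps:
R(Y) = -7 + 4*Y (R(Y) = -3 + (-1 + Y)*4 = -3 + (-4 + 4*Y) = -7 + 4*Y)
(-24 + R(E(-1)))² = (-24 + (-7 + 4*(-1)))² = (-24 + (-7 - 4))² = (-24 - 11)² = (-35)² = 1225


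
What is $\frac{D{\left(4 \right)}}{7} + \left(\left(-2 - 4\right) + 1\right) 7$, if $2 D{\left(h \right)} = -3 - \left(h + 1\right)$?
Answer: $- \frac{249}{7} \approx -35.571$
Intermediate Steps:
$D{\left(h \right)} = -2 - \frac{h}{2}$ ($D{\left(h \right)} = \frac{-3 - \left(h + 1\right)}{2} = \frac{-3 - \left(1 + h\right)}{2} = \frac{-4 - h}{2} = -2 - \frac{h}{2}$)
$\frac{D{\left(4 \right)}}{7} + \left(\left(-2 - 4\right) + 1\right) 7 = \frac{-2 - 2}{7} + \left(\left(-2 - 4\right) + 1\right) 7 = \left(-2 - 2\right) \frac{1}{7} + \left(-6 + 1\right) 7 = \left(-4\right) \frac{1}{7} - 35 = - \frac{4}{7} - 35 = - \frac{249}{7}$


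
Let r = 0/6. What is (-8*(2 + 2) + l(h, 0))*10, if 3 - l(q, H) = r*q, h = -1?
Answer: -290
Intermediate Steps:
r = 0 (r = 0*(⅙) = 0)
l(q, H) = 3 (l(q, H) = 3 - 0*q = 3 - 1*0 = 3 + 0 = 3)
(-8*(2 + 2) + l(h, 0))*10 = (-8*(2 + 2) + 3)*10 = (-8*4 + 3)*10 = (-32 + 3)*10 = -29*10 = -290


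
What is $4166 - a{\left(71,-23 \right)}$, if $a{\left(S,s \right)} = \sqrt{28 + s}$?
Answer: $4166 - \sqrt{5} \approx 4163.8$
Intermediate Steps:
$4166 - a{\left(71,-23 \right)} = 4166 - \sqrt{28 - 23} = 4166 - \sqrt{5}$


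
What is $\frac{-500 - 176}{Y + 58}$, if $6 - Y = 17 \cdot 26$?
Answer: $\frac{338}{189} \approx 1.7884$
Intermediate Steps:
$Y = -436$ ($Y = 6 - 17 \cdot 26 = 6 - 442 = -436$)
$\frac{-500 - 176}{Y + 58} = \frac{-500 - 176}{-436 + 58} = - \frac{676}{-378} = \left(-676\right) \left(- \frac{1}{378}\right) = \frac{338}{189}$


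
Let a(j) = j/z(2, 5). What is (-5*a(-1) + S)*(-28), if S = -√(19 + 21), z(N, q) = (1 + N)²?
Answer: -140/9 + 56*√10 ≈ 161.53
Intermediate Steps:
S = -2*√10 (S = -√40 = -2*√10 ≈ -6.3246)
a(j) = j/9 (a(j) = j/((1 + 2)²) = j/(3²) = j/9)
(-5*a(-1) + S)*(-28) = (-5*(-1)/9 - 2*√10)*(-28) = (-5*(-⅑) - 2*√10)*(-28) = (5/9 - 2*√10)*(-28) = -140/9 + 56*√10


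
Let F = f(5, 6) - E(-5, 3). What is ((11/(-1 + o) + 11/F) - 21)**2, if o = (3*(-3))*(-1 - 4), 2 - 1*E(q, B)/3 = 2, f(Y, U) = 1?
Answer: 1521/16 ≈ 95.063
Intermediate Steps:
E(q, B) = 0 (E(q, B) = 6 - 3*2 = 6 - 6 = 0)
o = 45 (o = -9*(-5) = 45)
F = 1 (F = 1 - 1*0 = 1 + 0 = 1)
((11/(-1 + o) + 11/F) - 21)**2 = ((11/(-1 + 45) + 11/1) - 21)**2 = ((11/44 + 11*1) - 21)**2 = ((11*(1/44) + 11) - 21)**2 = ((1/4 + 11) - 21)**2 = (45/4 - 21)**2 = (-39/4)**2 = 1521/16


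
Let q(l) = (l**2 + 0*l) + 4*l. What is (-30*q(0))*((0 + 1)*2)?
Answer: 0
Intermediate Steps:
q(l) = l**2 + 4*l (q(l) = (l**2 + 0) + 4*l = l**2 + 4*l)
(-30*q(0))*((0 + 1)*2) = (-0*(4 + 0))*((0 + 1)*2) = (-0*4)*(1*2) = -30*0*2 = 0*2 = 0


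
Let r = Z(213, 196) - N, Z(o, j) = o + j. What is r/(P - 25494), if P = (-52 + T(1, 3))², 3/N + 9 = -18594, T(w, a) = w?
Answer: -2536210/141959493 ≈ -0.017866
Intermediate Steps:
Z(o, j) = j + o
N = -1/6201 (N = 3/(-9 - 18594) = 3/(-18603) = 3*(-1/18603) = -1/6201 ≈ -0.00016126)
r = 2536210/6201 (r = (196 + 213) - 1*(-1/6201) = 409 + 1/6201 = 2536210/6201 ≈ 409.00)
P = 2601 (P = (-52 + 1)² = (-51)² = 2601)
r/(P - 25494) = 2536210/(6201*(2601 - 25494)) = (2536210/6201)/(-22893) = (2536210/6201)*(-1/22893) = -2536210/141959493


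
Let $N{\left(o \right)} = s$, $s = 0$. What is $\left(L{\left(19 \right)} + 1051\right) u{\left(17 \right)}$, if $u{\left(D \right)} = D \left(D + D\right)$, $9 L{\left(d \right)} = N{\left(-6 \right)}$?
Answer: $607478$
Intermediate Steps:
$N{\left(o \right)} = 0$
$L{\left(d \right)} = 0$ ($L{\left(d \right)} = \frac{1}{9} \cdot 0 = 0$)
$u{\left(D \right)} = 2 D^{2}$ ($u{\left(D \right)} = D 2 D = 2 D^{2}$)
$\left(L{\left(19 \right)} + 1051\right) u{\left(17 \right)} = \left(0 + 1051\right) 2 \cdot 17^{2} = 1051 \cdot 2 \cdot 289 = 1051 \cdot 578 = 607478$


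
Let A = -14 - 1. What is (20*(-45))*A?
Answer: 13500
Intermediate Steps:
A = -15
(20*(-45))*A = (20*(-45))*(-15) = -900*(-15) = 13500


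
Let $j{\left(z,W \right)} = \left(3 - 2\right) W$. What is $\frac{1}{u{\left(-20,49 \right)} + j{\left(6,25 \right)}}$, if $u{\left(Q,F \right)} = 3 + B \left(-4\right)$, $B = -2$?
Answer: $\frac{1}{36} \approx 0.027778$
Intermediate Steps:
$u{\left(Q,F \right)} = 11$ ($u{\left(Q,F \right)} = 3 - -8 = 3 + 8 = 11$)
$j{\left(z,W \right)} = W$ ($j{\left(z,W \right)} = 1 W = W$)
$\frac{1}{u{\left(-20,49 \right)} + j{\left(6,25 \right)}} = \frac{1}{11 + 25} = \frac{1}{36}$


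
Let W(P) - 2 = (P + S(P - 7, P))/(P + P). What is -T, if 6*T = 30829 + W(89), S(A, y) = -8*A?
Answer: -1829117/356 ≈ -5138.0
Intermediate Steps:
W(P) = 2 + (56 - 7*P)/(2*P) (W(P) = 2 + (P - 8*(P - 7))/(P + P) = 2 + (P - 8*(-7 + P))/((2*P)) = 2 + (P + (56 - 8*P))*(1/(2*P)) = 2 + (56 - 7*P)*(1/(2*P)) = 2 + (56 - 7*P)/(2*P))
T = 1829117/356 (T = (30829 + (-3/2 + 28/89))/6 = (30829 - 211/178)/6 = (⅙)*(5487351/178) = 1829117/356 ≈ 5138.0)
-T = -1*1829117/356 = -1829117/356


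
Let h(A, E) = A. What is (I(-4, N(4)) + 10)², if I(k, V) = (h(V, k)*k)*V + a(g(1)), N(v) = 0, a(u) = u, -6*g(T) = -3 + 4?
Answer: 3481/36 ≈ 96.694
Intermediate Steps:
g(T) = -⅙ (g(T) = -(-3 + 4)/6 = -⅙*1 = -⅙)
I(k, V) = -⅙ + k*V² (I(k, V) = (V*k)*V - ⅙ = k*V² - ⅙ = -⅙ + k*V²)
(I(-4, N(4)) + 10)² = ((-⅙ - 4*0²) + 10)² = ((-⅙ - 4*0) + 10)² = ((-⅙ + 0) + 10)² = (-⅙ + 10)² = (59/6)² = 3481/36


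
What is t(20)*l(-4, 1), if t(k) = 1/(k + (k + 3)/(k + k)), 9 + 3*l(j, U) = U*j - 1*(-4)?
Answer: -120/823 ≈ -0.14581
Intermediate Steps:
l(j, U) = -5/3 + U*j/3 (l(j, U) = -3 + (U*j - 1*(-4))/3 = -3 + (U*j + 4)/3 = -3 + (4 + U*j)/3 = -3 + (4/3 + U*j/3) = -5/3 + U*j/3)
t(k) = 1/(k + (3 + k)/(2*k)) (t(k) = 1/(k + (3 + k)/((2*k))) = 1/(k + (3 + k)*(1/(2*k))) = 1/(k + (3 + k)/(2*k)))
t(20)*l(-4, 1) = (2*20/(3 + 20 + 2*20**2))*(-5/3 + (1/3)*1*(-4)) = (2*20/(3 + 20 + 2*400))*(-5/3 - 4/3) = (2*20/(3 + 20 + 800))*(-3) = (2*20/823)*(-3) = (2*20*(1/823))*(-3) = (40/823)*(-3) = -120/823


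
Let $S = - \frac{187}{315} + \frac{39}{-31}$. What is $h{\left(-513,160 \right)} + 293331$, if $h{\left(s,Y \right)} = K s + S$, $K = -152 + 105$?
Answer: $\frac{3099803048}{9765} \approx 3.1744 \cdot 10^{5}$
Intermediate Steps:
$K = -47$
$S = - \frac{18082}{9765}$ ($S = \left(-187\right) \frac{1}{315} + 39 \left(- \frac{1}{31}\right) = - \frac{187}{315} - \frac{39}{31} = - \frac{18082}{9765} \approx -1.8517$)
$h{\left(s,Y \right)} = - \frac{18082}{9765} - 47 s$ ($h{\left(s,Y \right)} = - 47 s - \frac{18082}{9765} = - \frac{18082}{9765} - 47 s$)
$h{\left(-513,160 \right)} + 293331 = \left(- \frac{18082}{9765} - -24111\right) + 293331 = \left(- \frac{18082}{9765} + 24111\right) + 293331 = \frac{235425833}{9765} + 293331 = \frac{3099803048}{9765}$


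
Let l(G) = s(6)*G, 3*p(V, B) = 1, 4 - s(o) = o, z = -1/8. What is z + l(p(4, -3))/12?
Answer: -13/72 ≈ -0.18056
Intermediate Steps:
z = -1/8 (z = -1*1/8 = -1/8 ≈ -0.12500)
s(o) = 4 - o
p(V, B) = 1/3 (p(V, B) = (1/3)*1 = 1/3)
l(G) = -2*G (l(G) = (4 - 1*6)*G = (4 - 6)*G = -2*G)
z + l(p(4, -3))/12 = -1/8 + (-2*1/3)/12 = -1/8 + (1/12)*(-2/3) = -1/8 - 1/18 = -13/72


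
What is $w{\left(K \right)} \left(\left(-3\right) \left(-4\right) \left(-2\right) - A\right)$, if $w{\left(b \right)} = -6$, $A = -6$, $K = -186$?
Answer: $108$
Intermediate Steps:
$w{\left(K \right)} \left(\left(-3\right) \left(-4\right) \left(-2\right) - A\right) = - 6 \left(\left(-3\right) \left(-4\right) \left(-2\right) - -6\right) = - 6 \left(12 \left(-2\right) + 6\right) = - 6 \left(-24 + 6\right) = \left(-6\right) \left(-18\right) = 108$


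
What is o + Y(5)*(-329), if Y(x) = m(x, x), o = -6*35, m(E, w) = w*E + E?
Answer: -10080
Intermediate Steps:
m(E, w) = E + E*w (m(E, w) = E*w + E = E + E*w)
o = -210
Y(x) = x*(1 + x)
o + Y(5)*(-329) = -210 + (5*(1 + 5))*(-329) = -210 + (5*6)*(-329) = -210 + 30*(-329) = -210 - 9870 = -10080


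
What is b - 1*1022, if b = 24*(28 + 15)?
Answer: 10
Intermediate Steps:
b = 1032 (b = 24*43 = 1032)
b - 1*1022 = 1032 - 1*1022 = 1032 - 1022 = 10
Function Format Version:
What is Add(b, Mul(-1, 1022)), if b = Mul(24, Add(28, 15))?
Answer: 10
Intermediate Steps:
b = 1032 (b = Mul(24, 43) = 1032)
Add(b, Mul(-1, 1022)) = Add(1032, Mul(-1, 1022)) = Add(1032, -1022) = 10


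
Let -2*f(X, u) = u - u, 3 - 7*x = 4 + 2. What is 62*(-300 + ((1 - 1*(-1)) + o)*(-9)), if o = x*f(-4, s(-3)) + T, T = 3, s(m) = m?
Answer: -21390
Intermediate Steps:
x = -3/7 (x = 3/7 - (4 + 2)/7 = 3/7 - ⅐*6 = 3/7 - 6/7 = -3/7 ≈ -0.42857)
f(X, u) = 0 (f(X, u) = -(u - u)/2 = -½*0 = 0)
o = 3 (o = -3/7*0 + 3 = 0 + 3 = 3)
62*(-300 + ((1 - 1*(-1)) + o)*(-9)) = 62*(-300 + ((1 - 1*(-1)) + 3)*(-9)) = 62*(-300 + ((1 + 1) + 3)*(-9)) = 62*(-300 + (2 + 3)*(-9)) = 62*(-300 + 5*(-9)) = 62*(-300 - 45) = 62*(-345) = -21390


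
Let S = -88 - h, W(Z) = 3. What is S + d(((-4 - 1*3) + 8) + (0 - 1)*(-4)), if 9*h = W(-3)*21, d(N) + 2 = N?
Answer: -92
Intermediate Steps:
d(N) = -2 + N
h = 7 (h = (3*21)/9 = (1/9)*63 = 7)
S = -95 (S = -88 - 1*7 = -88 - 7 = -95)
S + d(((-4 - 1*3) + 8) + (0 - 1)*(-4)) = -95 + (-2 + (((-4 - 1*3) + 8) + (0 - 1)*(-4))) = -95 + (-2 + (((-4 - 3) + 8) - 1*(-4))) = -95 + (-2 + ((-7 + 8) + 4)) = -95 + (-2 + (1 + 4)) = -95 + (-2 + 5) = -95 + 3 = -92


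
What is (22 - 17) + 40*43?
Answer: 1725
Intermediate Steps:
(22 - 17) + 40*43 = 5 + 1720 = 1725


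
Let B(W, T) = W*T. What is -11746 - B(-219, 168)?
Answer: 25046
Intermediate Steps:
B(W, T) = T*W
-11746 - B(-219, 168) = -11746 - 168*(-219) = -11746 - 1*(-36792) = -11746 + 36792 = 25046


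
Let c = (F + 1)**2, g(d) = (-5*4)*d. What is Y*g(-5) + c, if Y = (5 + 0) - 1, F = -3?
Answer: 404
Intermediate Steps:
g(d) = -20*d
c = 4 (c = (-3 + 1)**2 = (-2)**2 = 4)
Y = 4 (Y = 5 - 1 = 4)
Y*g(-5) + c = 4*(-20*(-5)) + 4 = 4*100 + 4 = 400 + 4 = 404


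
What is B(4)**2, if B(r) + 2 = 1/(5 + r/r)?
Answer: 121/36 ≈ 3.3611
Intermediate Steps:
B(r) = -11/6 (B(r) = -2 + 1/(5 + r/r) = -2 + 1/(5 + 1) = -2 + 1/6 = -11/6)
B(4)**2 = (-11/6)**2 = 121/36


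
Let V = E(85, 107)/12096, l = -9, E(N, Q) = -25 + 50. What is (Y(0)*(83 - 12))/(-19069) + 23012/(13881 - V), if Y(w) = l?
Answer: 5415207263577/3201771883019 ≈ 1.6913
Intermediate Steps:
E(N, Q) = 25
Y(w) = -9
V = 25/12096 ≈ 0.0020668
(Y(0)*(83 - 12))/(-19069) + 23012/(13881 - V) = -9*(83 - 12)/(-19069) + 23012/(13881 - 1*25/12096) = -9*71*(-1/19069) + 23012/(13881 - 25/12096) = -639*(-1/19069) + 23012/(167904551/12096) = 639/19069 + 23012*(12096/167904551) = 639/19069 + 278353152/167904551 = 5415207263577/3201771883019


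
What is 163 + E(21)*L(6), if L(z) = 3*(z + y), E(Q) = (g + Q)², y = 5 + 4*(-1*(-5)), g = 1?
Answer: 45175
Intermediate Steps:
y = 25 (y = 5 + 4*5 = 5 + 20 = 25)
E(Q) = (1 + Q)²
L(z) = 75 + 3*z (L(z) = 3*(z + 25) = 3*(25 + z) = 75 + 3*z)
163 + E(21)*L(6) = 163 + (1 + 21)²*(75 + 3*6) = 163 + 22²*(75 + 18) = 163 + 484*93 = 163 + 45012 = 45175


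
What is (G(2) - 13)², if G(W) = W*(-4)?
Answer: 441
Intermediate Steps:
G(W) = -4*W
(G(2) - 13)² = (-4*2 - 13)² = (-8 - 13)² = (-21)² = 441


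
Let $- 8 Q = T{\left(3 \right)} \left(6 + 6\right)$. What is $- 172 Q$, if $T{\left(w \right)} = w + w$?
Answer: $1548$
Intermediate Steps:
$T{\left(w \right)} = 2 w$
$Q = -9$ ($Q = - \frac{2 \cdot 3 \left(6 + 6\right)}{8} = - \frac{6 \cdot 12}{8} = \left(- \frac{1}{8}\right) 72 = -9$)
$- 172 Q = \left(-172\right) \left(-9\right) = 1548$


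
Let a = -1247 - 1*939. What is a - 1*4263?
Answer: -6449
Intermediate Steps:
a = -2186 (a = -1247 - 939 = -2186)
a - 1*4263 = -2186 - 1*4263 = -2186 - 4263 = -6449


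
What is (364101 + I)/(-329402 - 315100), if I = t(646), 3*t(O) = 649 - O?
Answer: -182051/322251 ≈ -0.56494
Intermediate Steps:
t(O) = 649/3 - O/3 (t(O) = (649 - O)/3 = 649/3 - O/3)
I = 1 (I = 649/3 - ⅓*646 = 649/3 - 646/3 = 1)
(364101 + I)/(-329402 - 315100) = (364101 + 1)/(-329402 - 315100) = 364102/(-644502) = 364102*(-1/644502) = -182051/322251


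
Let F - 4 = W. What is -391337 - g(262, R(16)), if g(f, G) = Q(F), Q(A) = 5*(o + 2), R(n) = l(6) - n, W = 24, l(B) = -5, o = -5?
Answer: -391322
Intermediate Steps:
F = 28 (F = 4 + 24 = 28)
R(n) = -5 - n
Q(A) = -15 (Q(A) = 5*(-5 + 2) = 5*(-3) = -15)
g(f, G) = -15
-391337 - g(262, R(16)) = -391337 - 1*(-15) = -391337 + 15 = -391322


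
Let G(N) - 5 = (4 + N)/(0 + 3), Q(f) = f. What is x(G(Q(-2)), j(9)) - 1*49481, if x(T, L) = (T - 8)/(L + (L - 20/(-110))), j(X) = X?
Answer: -29688677/600 ≈ -49481.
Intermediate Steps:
G(N) = 19/3 + N/3 (G(N) = 5 + (4 + N)/(0 + 3) = 5 + (4 + N)/3 = 5 + (4 + N)*(1/3) = 5 + (4/3 + N/3) = 19/3 + N/3)
x(T, L) = (-8 + T)/(2/11 + 2*L) (x(T, L) = (-8 + T)/(L + (L - 20*(-1/110))) = (-8 + T)/(L + (L + 2/11)) = (-8 + T)/(L + (2/11 + L)) = (-8 + T)/(2/11 + 2*L))
x(G(Q(-2)), j(9)) - 1*49481 = 11*(-8 + (19/3 + (1/3)*(-2)))/(2*(1 + 11*9)) - 1*49481 = 11*(-8 + (19/3 - 2/3))/(2*(1 + 99)) - 49481 = (11/2)*(-8 + 17/3)/100 - 49481 = (11/2)*(1/100)*(-7/3) - 49481 = -77/600 - 49481 = -29688677/600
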